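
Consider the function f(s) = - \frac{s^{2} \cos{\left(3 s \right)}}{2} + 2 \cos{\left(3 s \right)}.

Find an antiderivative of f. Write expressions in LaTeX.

The integrand splits into summands that can be handled one at a time.
Check: d/ds[- \frac{s^{2} \sin{\left(3 s \right)}}{6} - \frac{s \cos{\left(3 s \right)}}{9} + \frac{19 \sin{\left(3 s \right)}}{27}] = - \frac{s^{2} \cos{\left(3 s \right)}}{2} + 2 \cos{\left(3 s \right)} = f(s).

An antiderivative is F(s) = - \frac{s^{2} \sin{\left(3 s \right)}}{6} - \frac{s \cos{\left(3 s \right)}}{9} + \frac{19 \sin{\left(3 s \right)}}{27}.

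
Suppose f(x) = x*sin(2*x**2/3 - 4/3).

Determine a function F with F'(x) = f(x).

An antiderivative is F(x) = -3*cos(2*x**2/3 - 4/3)/4.

f matches the chain-rule pattern g'(h)*h' with inner function h(x) = 2*x**2/3 - 4/3; substituting u = h(x) collapses the integral.
Check: d/dx[-3*cos(2*x**2/3 - 4/3)/4] = x*sin(2*x**2/3 - 4/3) = f(x).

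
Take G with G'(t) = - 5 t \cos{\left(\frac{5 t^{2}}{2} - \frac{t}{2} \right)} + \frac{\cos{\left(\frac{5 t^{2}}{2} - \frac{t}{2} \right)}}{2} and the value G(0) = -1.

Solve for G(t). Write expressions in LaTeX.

The substitution u = \frac{5 t^{2}}{2} - \frac{t}{2} works: G'(t) is exactly (dG/du)*(du/dt) for that inner function.
A general antiderivative is - \sin{\left(\frac{5 t^{2}}{2} - \frac{t}{2} \right)} + C.
The condition gives C = -1 - (0) = -1.
So G(t) = - \sin{\left(\frac{5 t^{2}}{2} - \frac{t}{2} \right)} - 1.
Check: d/dt[- \sin{\left(\frac{5 t^{2}}{2} - \frac{t}{2} \right)} - 1] = - 5 t \cos{\left(\frac{5 t^{2}}{2} - \frac{t}{2} \right)} + \frac{\cos{\left(\frac{5 t^{2}}{2} - \frac{t}{2} \right)}}{2} = G'(t).

G(t) = - \sin{\left(\frac{5 t^{2}}{2} - \frac{t}{2} \right)} - 1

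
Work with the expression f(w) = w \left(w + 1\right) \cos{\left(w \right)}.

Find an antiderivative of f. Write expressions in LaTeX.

A first test for any F(w): its w-derivative must equal f(w) identically.
Check: d/dw[w^{2} \sin{\left(w \right)} + w \sin{\left(w \right)} + 2 w \cos{\left(w \right)} - 2 \sin{\left(w \right)} + \cos{\left(w \right)}] = w^{2} \cos{\left(w \right)} + w \cos{\left(w \right)}, which equals f(w).

An antiderivative is F(w) = w^{2} \sin{\left(w \right)} + w \sin{\left(w \right)} + 2 w \cos{\left(w \right)} - 2 \sin{\left(w \right)} + \cos{\left(w \right)}.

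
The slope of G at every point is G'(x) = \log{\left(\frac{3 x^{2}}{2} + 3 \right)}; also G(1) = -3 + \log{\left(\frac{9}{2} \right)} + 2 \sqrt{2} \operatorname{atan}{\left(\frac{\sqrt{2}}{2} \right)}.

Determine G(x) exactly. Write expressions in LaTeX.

G(x) = x \log{\left(\frac{3 x^{2}}{2} + 3 \right)} - 2 x + 2 \sqrt{2} \operatorname{atan}{\left(\frac{\sqrt{2} x}{2} \right)} - 1

A first test for any G(x): its x-derivative must equal the given G'(x).
A general antiderivative is x \log{\left(\frac{3 x^{2}}{2} + 3 \right)} - 2 x + 2 \sqrt{2} \operatorname{atan}{\left(\frac{\sqrt{2} x}{2} \right)} + C.
The condition gives C = -3 + \log{\left(\frac{9}{2} \right)} + 2 \sqrt{2} \operatorname{atan}{\left(\frac{\sqrt{2}}{2} \right)} - (-2 + \log{\left(\frac{9}{2} \right)} + 2 \sqrt{2} \operatorname{atan}{\left(\frac{\sqrt{2}}{2} \right)}) = -1.
So G(x) = x \log{\left(\frac{3 x^{2}}{2} + 3 \right)} - 2 x + 2 \sqrt{2} \operatorname{atan}{\left(\frac{\sqrt{2} x}{2} \right)} - 1.
Check: d/dx[x \log{\left(\frac{3 x^{2}}{2} + 3 \right)} - 2 x + 2 \sqrt{2} \operatorname{atan}{\left(\frac{\sqrt{2} x}{2} \right)} - 1] = \log{\left(\frac{x^{2}}{2} + 1 \right)} + \log{\left(3 \right)}, which equals G'(x).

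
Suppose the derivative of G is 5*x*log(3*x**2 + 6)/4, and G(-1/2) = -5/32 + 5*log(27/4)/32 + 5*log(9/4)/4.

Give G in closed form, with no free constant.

G(x) = 5*x**2*log(3*x**2 + 6)/8 - 5*x**2/8 + 5*log(x**2 + 2)/4

Since d/dx undoes antidifferentiation here, G(x) must give back the stated G'(x).
A general antiderivative is 5*x**2*log(3*x**2 + 6)/8 - 5*x**2/8 + 5*log(x**2 + 2)/4 + C.
The condition gives C = -5/32 + 5*log(27/4)/32 + 5*log(9/4)/4 - (-5/32 + 5*log(27/4)/32 + 5*log(9/4)/4) = 0.
So G(x) = 5*x**2*log(3*x**2 + 6)/8 - 5*x**2/8 + 5*log(x**2 + 2)/4.
Check: d/dx[5*x**2*log(3*x**2 + 6)/8 - 5*x**2/8 + 5*log(x**2 + 2)/4] = 5*x*log(x**2 + 2)/4 + 5*x*log(3)/4, which equals G'(x).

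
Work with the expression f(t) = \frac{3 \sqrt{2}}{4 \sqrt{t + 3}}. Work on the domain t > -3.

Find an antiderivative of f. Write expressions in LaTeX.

An antiderivative is F(t) = 3 \sqrt{\frac{t}{2} + \frac{3}{2}}.

Any candidate F(t) must reproduce f(t) exactly when differentiated.
Check: d/dt[3 \sqrt{\frac{t}{2} + \frac{3}{2}}] = \frac{3 \sqrt{2}}{4 \sqrt{t + 3}} = f(t).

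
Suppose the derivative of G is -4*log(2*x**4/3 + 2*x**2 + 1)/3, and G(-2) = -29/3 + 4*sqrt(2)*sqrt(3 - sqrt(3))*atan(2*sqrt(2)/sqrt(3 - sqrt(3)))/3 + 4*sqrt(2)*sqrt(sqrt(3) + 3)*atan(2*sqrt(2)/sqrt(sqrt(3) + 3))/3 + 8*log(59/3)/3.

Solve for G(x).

G(x) = -4*x*log(2*x**4/3 + 2*x**2 + 1)/3 + 16*x/3 - 4*sqrt(2/3 - 2*sqrt(3)/9)*atan(sqrt(2)*x/sqrt(3 - sqrt(3))) - 4*sqrt(2*sqrt(3)/9 + 2/3)*atan(sqrt(2)*x/sqrt(sqrt(3) + 3)) + 1

Recover the given G'(x) by differentiating a candidate G(x); any mismatch rules it out.
A general antiderivative is -4*x*log(2*x**4/3 + 2*x**2 + 1)/3 + 16*x/3 - 4*sqrt(2/3 - 2*sqrt(3)/9)*atan(sqrt(2)*x/sqrt(3 - sqrt(3))) - 4*sqrt(2*sqrt(3)/9 + 2/3)*atan(sqrt(2)*x/sqrt(sqrt(3) + 3)) + C.
The condition gives C = -29/3 + 4*sqrt(2)*sqrt(3 - sqrt(3))*atan(2*sqrt(2)/sqrt(3 - sqrt(3)))/3 + 4*sqrt(2)*sqrt(sqrt(3) + 3)*atan(2*sqrt(2)/sqrt(sqrt(3) + 3))/3 + 8*log(59/3)/3 - (-32/3 + 4*sqrt(2)*sqrt(3 - sqrt(3))*atan(2*sqrt(2)/sqrt(3 - sqrt(3)))/3 + 4*sqrt(2)*sqrt(sqrt(3) + 3)*atan(2*sqrt(2)/sqrt(sqrt(3) + 3))/3 + 8*log(59/3)/3) = 1.
So G(x) = -4*x*log(2*x**4/3 + 2*x**2 + 1)/3 + 16*x/3 - 4*sqrt(2/3 - 2*sqrt(3)/9)*atan(sqrt(2)*x/sqrt(3 - sqrt(3))) - 4*sqrt(2*sqrt(3)/9 + 2/3)*atan(sqrt(2)*x/sqrt(sqrt(3) + 3)) + 1.
Check: d/dx[-4*x*log(2*x**4/3 + 2*x**2 + 1)/3 + 16*x/3 - 4*sqrt(2/3 - 2*sqrt(3)/9)*atan(sqrt(2)*x/sqrt(3 - sqrt(3))) - 4*sqrt(2*sqrt(3)/9 + 2/3)*atan(sqrt(2)*x/sqrt(sqrt(3) + 3)) + 1] = -4*log(2*x**4/3 + 2*x**2 + 1)/3 = G'(x).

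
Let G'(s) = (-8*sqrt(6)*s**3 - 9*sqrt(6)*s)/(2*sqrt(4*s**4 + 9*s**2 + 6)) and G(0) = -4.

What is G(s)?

G(s) = sqrt(6)*(-3*sqrt(4*s**4 + 9*s**2 + 6) - sqrt(6))/6

The substitution u = 2*s**4/3 + 3*s**2/2 + 1 works: G'(s) is exactly (dG/du)*(du/ds) for that inner function.
A general antiderivative is -3*sqrt(2*s**4/3 + 3*s**2/2 + 1) + C.
The condition gives C = -4 - (-3) = -1.
So G(s) = sqrt(6)*(-3*sqrt(4*s**4 + 9*s**2 + 6) - sqrt(6))/6.
Check: d/ds[sqrt(6)*(-3*sqrt(4*s**4 + 9*s**2 + 6) - sqrt(6))/6] = (-8*sqrt(6)*s**3 - 9*sqrt(6)*s)/(2*sqrt(4*s**4 + 9*s**2 + 6)) = G'(s).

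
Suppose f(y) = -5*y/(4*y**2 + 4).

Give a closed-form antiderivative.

An antiderivative is F(y) = -5*log(y**2 + 1)/8.

f matches the chain-rule pattern g'(h)*h' with inner function h(y) = y**2 + 1; substituting u = h(y) collapses the integral.
Check: d/dy[-5*log(y**2 + 1)/8] = -5*y/(4*y**2 + 4) = f(y).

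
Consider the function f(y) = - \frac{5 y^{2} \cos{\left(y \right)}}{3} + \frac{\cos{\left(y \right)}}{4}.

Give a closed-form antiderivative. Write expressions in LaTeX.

An antiderivative is F(y) = - \frac{20 y^{2} \sin{\left(y \right)} + 40 y \cos{\left(y \right)} - 43 \sin{\left(y \right)}}{12}.

The integrand splits into summands that can be handled one at a time.
Check: d/dy[- \frac{20 y^{2} \sin{\left(y \right)} + 40 y \cos{\left(y \right)} - 43 \sin{\left(y \right)}}{12}] = - \frac{5 y^{2} \cos{\left(y \right)}}{3} + \frac{\cos{\left(y \right)}}{4} = f(y).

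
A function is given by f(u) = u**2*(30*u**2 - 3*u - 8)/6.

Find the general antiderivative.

Since d/du undoes antidifferentiation here, F'(u) = f(u) is required of F(u).
Check: d/du[u**3*(72*u**2 - 9*u - 32)/72] = 5*u**4 - u**3/2 - 4*u**2/3, which equals f(u).

F(u) = u**3*(72*u**2 - 9*u - 32)/72 + C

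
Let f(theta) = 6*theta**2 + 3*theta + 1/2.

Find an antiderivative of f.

An antiderivative is F(theta) = 2*theta**3 + 3*theta**2/2 + theta/2.

The integrand splits into summands that can be handled one at a time.
Check: d/dtheta[2*theta**3 + 3*theta**2/2 + theta/2] = 6*theta**2 + 3*theta + 1/2 = f(theta).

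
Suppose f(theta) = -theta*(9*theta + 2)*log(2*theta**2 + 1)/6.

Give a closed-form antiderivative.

Whatever form F(theta) takes, F'(theta) = f(theta) is non-negotiable.
Check: d/dtheta[-theta**3*log(2*theta**2 + 1)/2 + theta**3/3 - theta**2*log(2*theta**2 + 1)/6 + theta**2/6 - theta/2 - log(theta**2 + 1/2)/12 + sqrt(2)*atan(sqrt(2)*theta)/4] = -3*theta**2*log(2*theta**2 + 1)/2 - theta*log(2*theta**2 + 1)/3, which equals f(theta).

An antiderivative is F(theta) = -theta**3*log(2*theta**2 + 1)/2 + theta**3/3 - theta**2*log(2*theta**2 + 1)/6 + theta**2/6 - theta/2 - log(theta**2 + 1/2)/12 + sqrt(2)*atan(sqrt(2)*theta)/4.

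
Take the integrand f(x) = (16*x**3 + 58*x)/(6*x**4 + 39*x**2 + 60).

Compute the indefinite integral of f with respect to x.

For F(x) to be correct the identity F'(x) - f(x) = 0 must hold.
Check: d/dx[log(x**2 + 5/2) + log(x**2 + 4)/3] = (16*x**3 + 58*x)/(6*x**4 + 39*x**2 + 60) = f(x).

F(x) = log(x**2 + 5/2) + log(x**2 + 4)/3 + C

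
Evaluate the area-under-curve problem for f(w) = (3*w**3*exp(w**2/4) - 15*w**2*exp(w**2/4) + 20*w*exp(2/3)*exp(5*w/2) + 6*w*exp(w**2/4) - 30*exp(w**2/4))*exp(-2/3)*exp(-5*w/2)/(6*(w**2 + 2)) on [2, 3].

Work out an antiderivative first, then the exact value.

For F(w) to be correct the identity F'(w) - f(w) = 0 must hold.
F(w) = (5*exp(2/3)*exp(5*w/2)*exp(-w**2/4)*log(w**2/2 + 1) + 5*exp(2/3)*exp(5*w/2)*exp(-w**2/4)*log(3) + 3)*exp(-2/3)*exp(-5*w/2)*exp(w**2/4)/3 is an antiderivative of f.
Check: d/dw[(5*exp(2/3)*exp(5*w/2)*exp(-w**2/4)*log(w**2/2 + 1) + 5*exp(2/3)*exp(5*w/2)*exp(-w**2/4)*log(3) + 3)*exp(-2/3)*exp(-5*w/2)*exp(w**2/4)/3] = (3*w**3*exp(w**2/2) - 15*w**2*exp(w**2/2) + 20*w*exp(2/3)*exp(5*w/2)*exp(w**2/4) + 6*w*exp(w**2/2) - 30*exp(w**2/2))/(6*w**2*exp(2/3)*exp(5*w/2)*exp(w**2/4) + 12*exp(2/3)*exp(5*w/2)*exp(w**2/4)), which equals f(w).
F(3) = exp(-71/12) + 5*log(3)/3 + 5*log(11/2)/3; F(2) = exp(-14/3) + 10*log(3)/3.
Integral = F(3) - F(2) = -5*log(9)/3 - exp(-14/3) + exp(-71/12) + 5*log(33/2)/3.

Antiderivative: F(w) = (5*exp(2/3)*exp(5*w/2)*exp(-w**2/4)*log(w**2/2 + 1) + 5*exp(2/3)*exp(5*w/2)*exp(-w**2/4)*log(3) + 3)*exp(-2/3)*exp(-5*w/2)*exp(w**2/4)/3; value = -5*log(9)/3 - exp(-14/3) + exp(-71/12) + 5*log(33/2)/3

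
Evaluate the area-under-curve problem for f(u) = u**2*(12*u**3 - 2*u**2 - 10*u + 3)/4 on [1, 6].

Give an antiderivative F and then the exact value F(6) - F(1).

Antiderivative: F(u) = u**3*(20*u**3 - 4*u**2 - 25*u + 10)/40; value = 174355/8

Differentiate the proposed F(u) back; it has to land on f(u) exactly.
F(u) = u**3*(20*u**3 - 4*u**2 - 25*u + 10)/40 is an antiderivative of f.
Check: d/du[u**3*(20*u**3 - 4*u**2 - 25*u + 10)/40] = 3*u**5 - u**4/2 - 5*u**3/2 + 3*u**2/4, which equals f(u).
F(6) = 108972/5; F(1) = 1/40.
Integral = F(6) - F(1) = 174355/8.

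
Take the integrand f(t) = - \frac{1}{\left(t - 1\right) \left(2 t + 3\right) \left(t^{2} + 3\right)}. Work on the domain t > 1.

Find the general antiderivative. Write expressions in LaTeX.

Factor the denominator (\left(t - 1\right) \left(2 t + 3\right) \left(t^{2} + 3\right)) and decompose: f = \frac{t + 9}{84 \left(t^{2} + 3\right)} + \frac{8}{105 \left(2 t + 3\right)} - \frac{1}{20 \left(t - 1\right)}; each piece integrates to a log, atan, or power term.
Check: d/dt[\frac{- 42 \log{\left(t - 1 \right)} + 32 \log{\left(t + \frac{3}{2} \right)} + 5 \log{\left(t^{2} + 3 \right)} + 30 \sqrt{3} \operatorname{atan}{\left(\frac{\sqrt{3} t}{3} \right)}}{840}] = - \frac{1}{2 t^{4} + t^{3} + 3 t^{2} + 3 t - 9}, which equals f(t).

F(t) = \frac{- 42 \log{\left(t - 1 \right)} + 32 \log{\left(t + \frac{3}{2} \right)} + 5 \log{\left(t^{2} + 3 \right)} + 30 \sqrt{3} \operatorname{atan}{\left(\frac{\sqrt{3} t}{3} \right)}}{840} + C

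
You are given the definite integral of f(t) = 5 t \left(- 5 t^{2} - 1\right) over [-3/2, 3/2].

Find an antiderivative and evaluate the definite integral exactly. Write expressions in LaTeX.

The substitution u = \frac{5 t^{2}}{2} + \frac{1}{2} works: f is exactly (dF/du)*(du/dt) for that inner function.
F(t) = - \frac{\left(5 t^{2} + 1\right)^{2}}{4} is an antiderivative of f.
Check: d/dt[- \frac{\left(5 t^{2} + 1\right)^{2}}{4}] = - 25 t^{3} - 5 t, which equals f(t).
F(3/2) = - \frac{2401}{64}; F(-3/2) = - \frac{2401}{64}.
Integral = F(3/2) - F(-3/2) = 0.

Antiderivative: F(t) = - \frac{\left(5 t^{2} + 1\right)^{2}}{4}; value = 0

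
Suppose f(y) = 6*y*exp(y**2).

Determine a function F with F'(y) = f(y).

An antiderivative is F(y) = 3*exp(y**2).

Any candidate F(y) must reproduce f(y) exactly when differentiated.
Check: d/dy[3*exp(y**2)] = 6*y*exp(y**2) = f(y).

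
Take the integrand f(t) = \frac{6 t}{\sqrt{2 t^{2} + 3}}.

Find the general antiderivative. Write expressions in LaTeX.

The substitution u = 2 t^{2} + 3 works: f is exactly (dF/du)*(du/dt) for that inner function.
Check: d/dt[3 \sqrt{2 t^{2} + 3}] = \frac{6 t}{\sqrt{2 t^{2} + 3}} = f(t).

F(t) = 3 \sqrt{2 t^{2} + 3} + C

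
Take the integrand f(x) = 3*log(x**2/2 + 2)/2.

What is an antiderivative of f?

Differentiate the proposed F(x) back; it has to land on f(x) exactly.
Check: d/dx[3*x*log(x**2/2 + 2)/2 - 3*x + 6*atan(x/2)] = 3*log(x**2/2 + 2)/2 = f(x).

An antiderivative is F(x) = 3*x*log(x**2/2 + 2)/2 - 3*x + 6*atan(x/2).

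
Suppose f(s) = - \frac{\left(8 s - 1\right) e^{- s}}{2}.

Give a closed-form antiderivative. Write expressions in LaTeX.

An antiderivative is F(s) = \frac{\left(8 s + 7\right) e^{- s}}{2}.

Recognize the product-rule pattern: f = u'v + uv' with u = 4 s + \frac{7}{2}, v = e^{- s}, so integration by parts undoes it.
Check: d/ds[\frac{\left(8 s + 7\right) e^{- s}}{2}] = \frac{\left(1 - 8 s\right) e^{- s}}{2}, which equals f(s).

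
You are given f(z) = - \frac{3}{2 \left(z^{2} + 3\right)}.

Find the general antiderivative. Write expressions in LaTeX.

F(z) = - \frac{\sqrt{3} \operatorname{atan}{\left(\frac{\sqrt{3} z}{3} \right)}}{2} + C

Since d/dz undoes antidifferentiation here, F'(z) = f(z) is required of F(z).
Check: d/dz[- \frac{\sqrt{3} \operatorname{atan}{\left(\frac{\sqrt{3} z}{3} \right)}}{2}] = - \frac{3}{2 z^{2} + 6}, which equals f(z).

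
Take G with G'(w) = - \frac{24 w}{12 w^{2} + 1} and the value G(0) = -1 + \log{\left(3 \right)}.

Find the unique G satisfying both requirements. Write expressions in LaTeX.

The substitution u = 4 w^{2} + \frac{1}{3} works: G'(w) is exactly (dG/du)*(du/dw) for that inner function.
A general antiderivative is - \log{\left(4 w^{2} + \frac{1}{3} \right)} + C.
The condition gives C = -1 + \log{\left(3 \right)} - (\log{\left(3 \right)}) = -1.
So G(w) = - \log{\left(4 w^{2} + \frac{1}{3} \right)} - 1.
Check: d/dw[- \log{\left(4 w^{2} + \frac{1}{3} \right)} - 1] = - \frac{24 w}{12 w^{2} + 1} = G'(w).

G(w) = - \log{\left(4 w^{2} + \frac{1}{3} \right)} - 1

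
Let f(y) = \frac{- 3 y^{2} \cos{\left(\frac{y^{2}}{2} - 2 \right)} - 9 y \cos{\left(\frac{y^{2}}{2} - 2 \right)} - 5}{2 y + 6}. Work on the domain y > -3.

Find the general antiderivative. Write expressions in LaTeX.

F(y) = - \frac{5 \log{\left(y + 3 \right)}}{2} - \frac{3 \sin{\left(\frac{y^{2}}{2} - 2 \right)}}{2} + C

For F(y) to be correct the identity F'(y) - f(y) = 0 must hold.
Check: d/dy[- \frac{5 \log{\left(y + 3 \right)}}{2} - \frac{3 \sin{\left(\frac{y^{2}}{2} - 2 \right)}}{2}] = \frac{- 3 y^{2} \cos{\left(\frac{y^{2}}{2} - 2 \right)} - 9 y \cos{\left(\frac{y^{2}}{2} - 2 \right)} - 5}{2 y + 6} = f(y).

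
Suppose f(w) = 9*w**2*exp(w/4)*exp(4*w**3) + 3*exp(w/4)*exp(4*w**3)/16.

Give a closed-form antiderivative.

An antiderivative is F(w) = 3*exp(4*w**3 + w/4)/4.

The substitution u = 4*w**3 + w/4 works: f is exactly (dF/du)*(du/dw) for that inner function.
Check: d/dw[3*exp(4*w**3 + w/4)/4] = 9*w**2*exp(w/4)*exp(4*w**3) + 3*exp(w/4)*exp(4*w**3)/16 = f(w).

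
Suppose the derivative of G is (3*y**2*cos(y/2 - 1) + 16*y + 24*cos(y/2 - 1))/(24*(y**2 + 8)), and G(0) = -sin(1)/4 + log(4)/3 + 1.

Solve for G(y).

Whatever form G(y) takes, its d/dy must return the stated G'(y).
A general antiderivative is log(y**2/2 + 4)/3 + sin(y/2 - 1)/4 + C.
The condition gives C = -sin(1)/4 + log(4)/3 + 1 - (-sin(1)/4 + log(4)/3) = 1.
So G(y) = (4*log(y**2/2 + 4) + 3*sin(y/2 - 1) + 12)/12.
Check: d/dy[(4*log(y**2/2 + 4) + 3*sin(y/2 - 1) + 12)/12] = (3*y**2*cos(y/2 - 1) + 16*y + 24*cos(y/2 - 1))/(24*y**2 + 192), which equals G'(y).

G(y) = (4*log(y**2/2 + 4) + 3*sin(y/2 - 1) + 12)/12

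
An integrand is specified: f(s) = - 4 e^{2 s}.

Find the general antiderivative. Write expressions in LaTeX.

Any candidate F(s) must reproduce f(s) exactly when differentiated.
Check: d/ds[- 2 e^{2 s}] = - 4 e^{2 s} = f(s).

F(s) = - 2 e^{2 s} + C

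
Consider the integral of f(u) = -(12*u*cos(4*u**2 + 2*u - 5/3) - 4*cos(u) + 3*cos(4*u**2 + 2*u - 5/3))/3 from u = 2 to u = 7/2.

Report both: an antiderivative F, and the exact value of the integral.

A first test for any F(u): its u-derivative must equal f(u) identically.
F(u) = -(-8*sin(u) + 3*sin(4*u**2 + 2*u - 5/3))/6 is an antiderivative of f.
Check: d/du[-(-8*sin(u) + 3*sin(4*u**2 + 2*u - 5/3))/6] = -4*u*cos(4*u**2 + 2*u - 5/3) + 4*cos(u)/3 - cos(4*u**2 + 2*u - 5/3), which equals f(u).
F(7/2) = 4*sin(7/2)/3 - sin(163/3)/2; F(2) = -sin(55/3)/2 + 4*sin(2)/3.
Integral = F(7/2) - F(2) = -4*sin(2)/3 + 4*sin(7/2)/3 + sin(55/3)/2 - sin(163/3)/2.

Antiderivative: F(u) = -(-8*sin(u) + 3*sin(4*u**2 + 2*u - 5/3))/6; value = -4*sin(2)/3 + 4*sin(7/2)/3 + sin(55/3)/2 - sin(163/3)/2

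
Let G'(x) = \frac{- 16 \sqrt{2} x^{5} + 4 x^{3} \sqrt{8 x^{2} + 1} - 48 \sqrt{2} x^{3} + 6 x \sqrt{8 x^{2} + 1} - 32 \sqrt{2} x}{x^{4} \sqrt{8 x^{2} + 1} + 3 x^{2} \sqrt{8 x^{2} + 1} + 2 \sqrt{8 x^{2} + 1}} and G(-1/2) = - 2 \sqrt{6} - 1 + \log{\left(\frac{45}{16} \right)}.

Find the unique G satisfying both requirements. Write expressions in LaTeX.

Check a candidate G(x) by differentiating: d/dx[G] must match the given G'(x).
A general antiderivative is - 4 \sqrt{4 x^{2} + \frac{1}{2}} + \log{\left(x^{4} + 3 x^{2} + 2 \right)} + C.
The condition gives C = - 2 \sqrt{6} - 1 + \log{\left(\frac{45}{16} \right)} - (- 2 \sqrt{6} + \log{\left(\frac{45}{16} \right)}) = -1.
So G(x) = - 2 \sqrt{2} \sqrt{8 x^{2} + 1} + \log{\left(x^{4} + 3 x^{2} + 2 \right)} - 1.
Check: d/dx[- 2 \sqrt{2} \sqrt{8 x^{2} + 1} + \log{\left(x^{4} + 3 x^{2} + 2 \right)} - 1] = \frac{- 16 \sqrt{2} x^{5} + 4 x^{3} \sqrt{8 x^{2} + 1} - 48 \sqrt{2} x^{3} + 6 x \sqrt{8 x^{2} + 1} - 32 \sqrt{2} x}{x^{4} \sqrt{8 x^{2} + 1} + 3 x^{2} \sqrt{8 x^{2} + 1} + 2 \sqrt{8 x^{2} + 1}} = G'(x).

G(x) = - 2 \sqrt{2} \sqrt{8 x^{2} + 1} + \log{\left(x^{4} + 3 x^{2} + 2 \right)} - 1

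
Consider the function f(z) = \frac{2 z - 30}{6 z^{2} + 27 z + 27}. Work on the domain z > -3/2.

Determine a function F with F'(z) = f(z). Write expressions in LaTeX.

The denominator factors as 3 \left(z + 3\right) \left(2 z + 3\right); partial fractions split f into directly integrable pieces: - \frac{22}{3 \left(2 z + 3\right)} + \frac{4}{z + 3}.
Check: d/dz[- \frac{11 \log{\left(z + \frac{3}{2} \right)}}{3} + 4 \log{\left(z + 3 \right)}] = \frac{2 z - 30}{6 z^{2} + 27 z + 27} = f(z).

An antiderivative is F(z) = - \frac{11 \log{\left(z + \frac{3}{2} \right)}}{3} + 4 \log{\left(z + 3 \right)}.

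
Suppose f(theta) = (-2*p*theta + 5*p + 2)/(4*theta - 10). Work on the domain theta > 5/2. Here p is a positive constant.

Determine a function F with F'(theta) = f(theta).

An antiderivative is F(theta) = -p*theta/2 + log(theta - 5/2)/2.

Differentiate the proposed F(theta) back; it has to land on f(theta) exactly.
Check: d/dtheta[-p*theta/2 + log(theta - 5/2)/2] = (-2*p*theta + 5*p + 2)/(4*theta - 10) = f(theta).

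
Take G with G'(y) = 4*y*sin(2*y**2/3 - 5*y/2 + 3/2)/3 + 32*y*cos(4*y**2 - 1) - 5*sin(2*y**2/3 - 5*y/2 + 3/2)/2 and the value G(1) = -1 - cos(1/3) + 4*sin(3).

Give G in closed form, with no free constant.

G(y) = 4*sin(4*y**2 - 1) - cos(2*y**2/3 - 5*y/2 + 3/2) - 1

Integrate term by term and add the pieces.
A general antiderivative is 4*sin(4*y**2 - 1) - cos(2*y**2/3 - 5*y/2 + 3/2) + C.
The condition gives C = -1 - cos(1/3) + 4*sin(3) - (-cos(1/3) + 4*sin(3)) = -1.
So G(y) = 4*sin(4*y**2 - 1) - cos(2*y**2/3 - 5*y/2 + 3/2) - 1.
Check: d/dy[4*sin(4*y**2 - 1) - cos(2*y**2/3 - 5*y/2 + 3/2) - 1] = 4*y*sin(2*y**2/3 - 5*y/2 + 3/2)/3 + 32*y*cos(4*y**2 - 1) - 5*sin(2*y**2/3 - 5*y/2 + 3/2)/2 = G'(y).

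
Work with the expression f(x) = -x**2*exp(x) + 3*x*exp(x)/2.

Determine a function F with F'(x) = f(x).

An antiderivative is F(x) = -x**2*exp(x) + 7*x*exp(x)/2 - 7*exp(x)/2.

f has the shape u'v + uv' for u = -x**2 + 7*x/2 - 7/2 and v = exp(x) — it is the derivative of the product u*v.
Check: d/dx[-x**2*exp(x) + 7*x*exp(x)/2 - 7*exp(x)/2] = -x**2*exp(x) + 3*x*exp(x)/2 = f(x).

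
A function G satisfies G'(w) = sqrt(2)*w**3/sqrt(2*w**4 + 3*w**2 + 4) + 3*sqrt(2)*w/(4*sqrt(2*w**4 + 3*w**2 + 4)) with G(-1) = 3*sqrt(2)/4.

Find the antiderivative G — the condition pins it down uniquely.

G(w) = sqrt(w**4 + 3*w**2/2 + 2)/2

The substitution u = w**4 + 3*w**2/2 + 2 works: G'(w) is exactly (dG/du)*(du/dw) for that inner function.
A general antiderivative is sqrt(w**4 + 3*w**2/2 + 2)/2 + C.
The condition gives C = 3*sqrt(2)/4 - (3*sqrt(2)/4) = 0.
So G(w) = sqrt(w**4 + 3*w**2/2 + 2)/2.
Check: d/dw[sqrt(w**4 + 3*w**2/2 + 2)/2] = (4*sqrt(2)*w**3 + 3*sqrt(2)*w)/(4*sqrt(2*w**4 + 3*w**2 + 4)), which equals G'(w).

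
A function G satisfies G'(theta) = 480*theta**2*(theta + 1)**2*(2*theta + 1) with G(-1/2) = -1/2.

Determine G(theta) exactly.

G(theta) = 2*(80*theta**3*(theta + 1)**3 + 1)

G'(theta) matches the chain-rule pattern g'(h)*h' with inner function h(theta) = 4*theta**2 + 4*theta; substituting u = h(theta) collapses the integral.
A general antiderivative is 5*(4*theta**2 + 4*theta)**3/2 + C.
The condition gives C = -1/2 - (-5/2) = 2.
So G(theta) = 2*(80*theta**3*(theta + 1)**3 + 1).
Check: d/dtheta[2*(80*theta**3*(theta + 1)**3 + 1)] = 960*theta**5 + 2400*theta**4 + 1920*theta**3 + 480*theta**2, which equals G'(theta).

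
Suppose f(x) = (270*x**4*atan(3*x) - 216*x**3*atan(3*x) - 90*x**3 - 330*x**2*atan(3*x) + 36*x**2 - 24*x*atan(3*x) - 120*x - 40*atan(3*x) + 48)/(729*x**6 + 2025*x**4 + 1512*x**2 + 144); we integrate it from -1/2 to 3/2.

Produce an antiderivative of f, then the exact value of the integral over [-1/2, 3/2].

Antiderivative: F(x) = (-10*x*atan(3*x) + 4*atan(3*x))/(27*x**2 + 36); value = -44*atan(9/2)/387 + 4*atan(3/2)/19

An antiderivative F(x) passes only if d/dx[F] lands on f(x) exactly.
F(x) = (-10*x*atan(3*x) + 4*atan(3*x))/(27*x**2 + 36) is an antiderivative of f.
Check: d/dx[(-10*x*atan(3*x) + 4*atan(3*x))/(27*x**2 + 36)] = (270*x**4*atan(3*x) - 216*x**3*atan(3*x) - 90*x**3 - 330*x**2*atan(3*x) + 36*x**2 - 24*x*atan(3*x) - 120*x - 40*atan(3*x) + 48)/(729*x**6 + 2025*x**4 + 1512*x**2 + 144) = f(x).
F(3/2) = -44*atan(9/2)/387; F(-1/2) = -4*atan(3/2)/19.
Integral = F(3/2) - F(-1/2) = -44*atan(9/2)/387 + 4*atan(3/2)/19.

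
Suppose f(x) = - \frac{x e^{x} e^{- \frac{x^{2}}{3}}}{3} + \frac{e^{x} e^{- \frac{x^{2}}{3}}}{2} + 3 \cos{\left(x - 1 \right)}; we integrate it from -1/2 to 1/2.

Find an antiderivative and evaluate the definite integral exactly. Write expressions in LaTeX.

Antiderivative: F(x) = \frac{e^{- \frac{x^{2}}{3} + x}}{2} + 3 \sin{\left(x - 1 \right)}; value = - 3 \sin{\left(\frac{1}{2} \right)} - \frac{1}{2 e^{\frac{7}{12}}} + \frac{e^{\frac{5}{12}}}{2} + 3 \sin{\left(\frac{3}{2} \right)}

Integrate term by term and add the pieces.
F(x) = \frac{e^{- \frac{x^{2}}{3} + x}}{2} + 3 \sin{\left(x - 1 \right)} is an antiderivative of f.
Check: d/dx[\frac{e^{- \frac{x^{2}}{3} + x}}{2} + 3 \sin{\left(x - 1 \right)}] = - \frac{x e^{x} e^{- \frac{x^{2}}{3}}}{3} + \frac{e^{x} e^{- \frac{x^{2}}{3}}}{2} + 3 \cos{\left(x - 1 \right)} = f(x).
F(1/2) = - 3 \sin{\left(\frac{1}{2} \right)} + \frac{e^{\frac{5}{12}}}{2}; F(-1/2) = - 3 \sin{\left(\frac{3}{2} \right)} + \frac{1}{2 e^{\frac{7}{12}}}.
Integral = F(1/2) - F(-1/2) = - 3 \sin{\left(\frac{1}{2} \right)} - \frac{1}{2 e^{\frac{7}{12}}} + \frac{e^{\frac{5}{12}}}{2} + 3 \sin{\left(\frac{3}{2} \right)}.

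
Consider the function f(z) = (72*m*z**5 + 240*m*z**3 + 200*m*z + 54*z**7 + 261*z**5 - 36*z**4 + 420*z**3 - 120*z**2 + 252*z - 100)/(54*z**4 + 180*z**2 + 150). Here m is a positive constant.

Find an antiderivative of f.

For F(z) to be correct the identity F'(z) - f(z) = 0 must hold.
Check: d/dz[(24*m*z**4 + 40*m*z**2 + 9*z**6 + 42*z**4 - 24*z**3 - 135*z**2 - 40*z - 309)/(36*z**2 + 60)] = (72*m*z**5 + 240*m*z**3 + 200*m*z + 54*z**7 + 261*z**5 - 36*z**4 + 420*z**3 - 120*z**2 + 252*z - 100)/(54*z**4 + 180*z**2 + 150) = f(z).

An antiderivative is F(z) = (24*m*z**4 + 40*m*z**2 + 9*z**6 + 42*z**4 - 24*z**3 - 135*z**2 - 40*z - 309)/(36*z**2 + 60).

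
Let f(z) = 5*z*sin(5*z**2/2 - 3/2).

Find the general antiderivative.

F(z) = -cos(5*z**2/2 - 3/2) + C

The substitution u = 5*z**2/2 - 3/2 works: f is exactly (dF/du)*(du/dz) for that inner function.
Check: d/dz[-cos(5*z**2/2 - 3/2)] = 5*z*sin(5*z**2/2 - 3/2) = f(z).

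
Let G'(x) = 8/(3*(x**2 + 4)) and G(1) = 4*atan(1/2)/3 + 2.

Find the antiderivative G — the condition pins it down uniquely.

Since d/dx undoes antidifferentiation here, G(x) must give back the stated G'(x).
A general antiderivative is 4*atan(x/2)/3 + C.
The condition gives C = 4*atan(1/2)/3 + 2 - (4*atan(1/2)/3) = 2.
So G(x) = 2*(2*atan(x/2) + 3)/3.
Check: d/dx[2*(2*atan(x/2) + 3)/3] = 8/(3*x**2 + 12), which equals G'(x).

G(x) = 2*(2*atan(x/2) + 3)/3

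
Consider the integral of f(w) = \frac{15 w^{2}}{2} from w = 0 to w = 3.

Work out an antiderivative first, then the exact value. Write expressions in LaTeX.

Since d/dw undoes antidifferentiation here, F'(w) = f(w) is required of F(w).
F(w) = \frac{5 w^{3}}{2} is an antiderivative of f.
Check: d/dw[\frac{5 w^{3}}{2}] = \frac{15 w^{2}}{2} = f(w).
F(3) = \frac{135}{2}; F(0) = 0.
Integral = F(3) - F(0) = \frac{135}{2}.

Antiderivative: F(w) = \frac{5 w^{3}}{2}; value = \frac{135}{2}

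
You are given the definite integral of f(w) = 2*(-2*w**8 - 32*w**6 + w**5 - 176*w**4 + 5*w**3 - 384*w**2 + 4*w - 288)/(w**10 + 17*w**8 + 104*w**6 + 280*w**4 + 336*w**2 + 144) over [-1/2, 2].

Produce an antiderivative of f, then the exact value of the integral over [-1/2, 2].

Antiderivative: F(w) = -4*atan(w) - 1/(4*(w**4/2 + 4*w**2 + 6)); value = -4*atan(2) - 4*atan(1/2) + 49/1800

A first test for any F(w): its w-derivative must equal f(w) identically.
F(w) = -4*atan(w) - 1/(4*(w**4/2 + 4*w**2 + 6)) is an antiderivative of f.
Check: d/dw[-4*atan(w) - 1/(4*(w**4/2 + 4*w**2 + 6))] = (-4*w**8 - 64*w**6 + 2*w**5 - 352*w**4 + 10*w**3 - 768*w**2 + 8*w - 576)/(w**10 + 17*w**8 + 104*w**6 + 280*w**4 + 336*w**2 + 144), which equals f(w).
F(2) = -4*atan(2) - 1/120; F(-1/2) = -8/225 + 4*atan(1/2).
Integral = F(2) - F(-1/2) = -4*atan(2) - 4*atan(1/2) + 49/1800.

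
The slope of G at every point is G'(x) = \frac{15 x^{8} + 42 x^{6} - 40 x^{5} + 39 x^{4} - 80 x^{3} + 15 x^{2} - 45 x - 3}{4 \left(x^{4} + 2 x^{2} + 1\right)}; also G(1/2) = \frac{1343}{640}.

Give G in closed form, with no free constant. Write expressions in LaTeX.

G(x) = \frac{6 x^{7} + 14 x^{5} - 40 x^{4} + 8 x^{3} - 16 x^{2} - 6 x + 29}{8 \left(x^{2} + 1\right)}

A candidate passes only if d/dx[G] lands on the given G'(x) exactly.
A general antiderivative is \frac{3 x^{5}}{4} + x^{3} - 5 x^{2} + \frac{\frac{5}{2} - 3 x}{4 x^{2} + 4} + 1 + C.
The condition gives C = \frac{1343}{640} - (\frac{63}{640}) = 2.
So G(x) = \frac{6 x^{7} + 14 x^{5} - 40 x^{4} + 8 x^{3} - 16 x^{2} - 6 x + 29}{8 \left(x^{2} + 1\right)}.
Check: d/dx[\frac{6 x^{7} + 14 x^{5} - 40 x^{4} + 8 x^{3} - 16 x^{2} - 6 x + 29}{8 \left(x^{2} + 1\right)}] = \frac{15 x^{8} + 42 x^{6} - 40 x^{5} + 39 x^{4} - 80 x^{3} + 15 x^{2} - 45 x - 3}{4 x^{4} + 8 x^{2} + 4}, which equals G'(x).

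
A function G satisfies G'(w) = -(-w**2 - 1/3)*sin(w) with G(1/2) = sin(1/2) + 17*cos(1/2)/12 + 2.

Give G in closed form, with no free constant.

G(w) = -(3*w**2*cos(w) - 6*w*sin(w) - 5*cos(w) - 6)/3

The proposed G(w) is checked by its d/dw: the result must match the given G'(w).
A general antiderivative is -w**2*cos(w) + 2*w*sin(w) + 5*cos(w)/3 + C.
The condition gives C = sin(1/2) + 17*cos(1/2)/12 + 2 - (sin(1/2) + 17*cos(1/2)/12) = 2.
So G(w) = -(3*w**2*cos(w) - 6*w*sin(w) - 5*cos(w) - 6)/3.
Check: d/dw[-(3*w**2*cos(w) - 6*w*sin(w) - 5*cos(w) - 6)/3] = w**2*sin(w) + sin(w)/3, which equals G'(w).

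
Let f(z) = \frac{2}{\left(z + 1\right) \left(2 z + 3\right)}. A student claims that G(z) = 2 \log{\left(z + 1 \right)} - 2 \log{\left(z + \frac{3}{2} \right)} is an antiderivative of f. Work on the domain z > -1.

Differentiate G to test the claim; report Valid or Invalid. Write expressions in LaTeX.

Valid. The derivative of G reproduces f.

d/dz[G] = \frac{2}{2 z^{2} + 5 z + 3}
This equals f(z) exactly, so the claim holds.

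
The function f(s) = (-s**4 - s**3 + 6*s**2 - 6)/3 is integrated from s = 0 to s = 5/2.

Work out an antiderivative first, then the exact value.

An antiderivative F(s) passes only if d/ds[F] lands on f(s) exactly.
F(s) = -s**5/15 - s**4/12 + 2*s**3/3 - 2*s is an antiderivative of f.
Check: d/ds[-s**5/15 - s**4/12 + 2*s**3/3 - 2*s] = -s**4/3 - s**3/3 + 2*s**2 - 2, which equals f(s).
F(5/2) = -835/192; F(0) = 0.
Integral = F(5/2) - F(0) = -835/192.

Antiderivative: F(s) = -s**5/15 - s**4/12 + 2*s**3/3 - 2*s; value = -835/192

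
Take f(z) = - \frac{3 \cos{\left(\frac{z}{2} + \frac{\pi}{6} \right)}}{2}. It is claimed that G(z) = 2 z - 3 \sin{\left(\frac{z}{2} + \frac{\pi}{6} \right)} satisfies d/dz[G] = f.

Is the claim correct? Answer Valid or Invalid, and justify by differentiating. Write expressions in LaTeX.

Invalid: d/dz[G] - f = 2, which is not 0.

d/dz[G] = 2 - \frac{3 \cos{\left(\frac{z}{2} + \frac{\pi}{6} \right)}}{2}
d/dz[G] - f(z) = 2 != 0.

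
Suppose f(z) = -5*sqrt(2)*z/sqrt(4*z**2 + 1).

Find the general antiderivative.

f matches the chain-rule pattern g'(h)*h' with inner function h(z) = 2*z**2 + 1/2; substituting u = h(z) collapses the integral.
Check: d/dz[-5*sqrt(2*z**2 + 1/2)/2] = -5*sqrt(2)*z/sqrt(4*z**2 + 1) = f(z).

F(z) = -5*sqrt(2*z**2 + 1/2)/2 + C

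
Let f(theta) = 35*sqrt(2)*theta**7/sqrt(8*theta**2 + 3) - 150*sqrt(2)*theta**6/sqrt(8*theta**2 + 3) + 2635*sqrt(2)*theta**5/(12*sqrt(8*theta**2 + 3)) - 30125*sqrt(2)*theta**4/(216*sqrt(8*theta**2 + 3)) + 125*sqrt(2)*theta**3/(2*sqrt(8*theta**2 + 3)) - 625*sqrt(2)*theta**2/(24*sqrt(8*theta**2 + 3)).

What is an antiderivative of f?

An antiderivative is F(theta) = 5*theta**6*sqrt(4*theta**2 + 3/2)/4 - 25*theta**5*sqrt(4*theta**2 + 3/2)/4 + 125*theta**4*sqrt(4*theta**2 + 3/2)/12 - 625*theta**3*sqrt(4*theta**2 + 3/2)/108.

Recognize the product-rule pattern: f = u'v + uv' with u = 5*sqrt(4*theta**2 + 3/2)/4, v = (theta**2 - 5*theta/3)**3, so integration by parts undoes it.
Check: d/dtheta[5*theta**6*sqrt(4*theta**2 + 3/2)/4 - 25*theta**5*sqrt(4*theta**2 + 3/2)/4 + 125*theta**4*sqrt(4*theta**2 + 3/2)/12 - 625*theta**3*sqrt(4*theta**2 + 3/2)/108] = sqrt(2)*(7560*theta**7 - 32400*theta**6 + 47430*theta**5 - 30125*theta**4 + 13500*theta**3 - 5625*theta**2)/(216*sqrt(8*theta**2 + 3)), which equals f(theta).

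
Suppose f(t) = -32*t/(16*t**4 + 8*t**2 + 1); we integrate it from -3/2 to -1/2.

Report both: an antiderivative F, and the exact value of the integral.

Antiderivative: F(t) = 4/(4*t**2 + 1); value = 8/5

The substitution u = 4*t**2 + 1 works: f is exactly (dF/du)*(du/dt) for that inner function.
F(t) = 4/(4*t**2 + 1) is an antiderivative of f.
Check: d/dt[4/(4*t**2 + 1)] = -32*t/(16*t**4 + 8*t**2 + 1) = f(t).
F(-1/2) = 2; F(-3/2) = 2/5.
Integral = F(-1/2) - F(-3/2) = 8/5.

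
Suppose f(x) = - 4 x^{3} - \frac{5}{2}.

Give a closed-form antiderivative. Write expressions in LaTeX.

A candidate is checked by its d/dx: the result must match f(x).
Check: d/dx[- x^{4} - \frac{5 x}{2}] = - 4 x^{3} - \frac{5}{2} = f(x).

An antiderivative is F(x) = - x^{4} - \frac{5 x}{2}.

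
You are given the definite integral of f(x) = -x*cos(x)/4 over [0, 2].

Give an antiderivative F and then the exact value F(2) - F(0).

A candidate is checked by its d/dx: the result must match f(x).
F(x) = (-x*sin(x) - cos(x))/4 is an antiderivative of f.
Check: d/dx[(-x*sin(x) - cos(x))/4] = -x*cos(x)/4 = f(x).
F(2) = -sin(2)/2 - cos(2)/4; F(0) = -1/4.
Integral = F(2) - F(0) = -sin(2)/2 - cos(2)/4 + 1/4.

Antiderivative: F(x) = (-x*sin(x) - cos(x))/4; value = -sin(2)/2 - cos(2)/4 + 1/4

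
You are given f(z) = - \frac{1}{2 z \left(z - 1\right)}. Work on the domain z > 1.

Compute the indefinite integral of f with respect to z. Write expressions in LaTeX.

F(z) = \frac{\log{\left(z \right)}}{2} - \frac{\log{\left(z - 1 \right)}}{2} + C

The denominator factors as 2 z \left(z - 1\right); partial fractions split f into directly integrable pieces: - \frac{1}{2 \left(z - 1\right)} + \frac{1}{2 z}.
Check: d/dz[\frac{\log{\left(z \right)}}{2} - \frac{\log{\left(z - 1 \right)}}{2}] = - \frac{1}{2 z^{2} - 2 z}, which equals f(z).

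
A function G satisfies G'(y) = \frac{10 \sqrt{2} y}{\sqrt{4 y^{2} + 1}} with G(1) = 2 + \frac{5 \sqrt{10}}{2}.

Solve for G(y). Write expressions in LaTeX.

G'(y) matches the chain-rule pattern g'(h)*h' with inner function h(y) = 2 y^{2} + \frac{1}{2}; substituting u = h(y) collapses the integral.
A general antiderivative is 5 \sqrt{2 y^{2} + \frac{1}{2}} + C.
The condition gives C = 2 + \frac{5 \sqrt{10}}{2} - (\frac{5 \sqrt{10}}{2}) = 2.
So G(y) = 5 \sqrt{2 y^{2} + \frac{1}{2}} + 2.
Check: d/dy[5 \sqrt{2 y^{2} + \frac{1}{2}} + 2] = \frac{10 \sqrt{2} y}{\sqrt{4 y^{2} + 1}} = G'(y).

G(y) = 5 \sqrt{2 y^{2} + \frac{1}{2}} + 2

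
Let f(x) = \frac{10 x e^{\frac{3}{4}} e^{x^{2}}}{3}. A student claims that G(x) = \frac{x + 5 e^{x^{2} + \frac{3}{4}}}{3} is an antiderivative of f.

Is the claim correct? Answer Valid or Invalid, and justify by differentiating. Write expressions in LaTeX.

Invalid: d/dx[G] - f = \frac{1}{3}, which is not 0.

d/dx[G] = \frac{10 x e^{\frac{3}{4}} e^{x^{2}}}{3} + \frac{1}{3}
d/dx[G] - f(x) = \frac{1}{3} != 0.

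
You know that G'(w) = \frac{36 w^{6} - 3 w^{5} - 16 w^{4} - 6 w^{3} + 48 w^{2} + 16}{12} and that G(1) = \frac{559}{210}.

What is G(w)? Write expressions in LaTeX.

A first test for any G(w): its w-derivative must equal the given G'(w).
A general antiderivative is \frac{3 w^{7}}{7} - \frac{w^{6}}{24} - \frac{4 w^{5}}{15} - \frac{w^{4}}{8} + \frac{4 w^{3}}{3} + \frac{4 w}{3} + C.
The condition gives C = \frac{559}{210} - (\frac{559}{210}) = 0.
So G(w) = \frac{3 w^{7}}{7} - \frac{w^{6}}{24} - \frac{4 w^{5}}{15} - \frac{w^{4}}{8} + \frac{4 w^{3}}{3} + \frac{4 w}{3}.
Check: d/dw[\frac{3 w^{7}}{7} - \frac{w^{6}}{24} - \frac{4 w^{5}}{15} - \frac{w^{4}}{8} + \frac{4 w^{3}}{3} + \frac{4 w}{3}] = 3 w^{6} - \frac{w^{5}}{4} - \frac{4 w^{4}}{3} - \frac{w^{3}}{2} + 4 w^{2} + \frac{4}{3}, which equals G'(w).

G(w) = \frac{3 w^{7}}{7} - \frac{w^{6}}{24} - \frac{4 w^{5}}{15} - \frac{w^{4}}{8} + \frac{4 w^{3}}{3} + \frac{4 w}{3}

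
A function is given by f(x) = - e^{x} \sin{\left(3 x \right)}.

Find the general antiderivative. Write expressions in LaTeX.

F(x) = - \frac{e^{x} \sin{\left(3 x \right)}}{10} + \frac{3 e^{x} \cos{\left(3 x \right)}}{10} + C

A candidate is checked by its d/dx: the result must match f(x).
Check: d/dx[- \frac{e^{x} \sin{\left(3 x \right)}}{10} + \frac{3 e^{x} \cos{\left(3 x \right)}}{10}] = - e^{x} \sin{\left(3 x \right)} = f(x).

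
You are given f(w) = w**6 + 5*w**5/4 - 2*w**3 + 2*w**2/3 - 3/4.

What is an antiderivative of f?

The integrand splits into summands that can be handled one at a time.
Check: d/dw[w*(72*w**6 + 105*w**5 - 252*w**3 + 112*w**2 - 378)/504] = w**6 + 5*w**5/4 - 2*w**3 + 2*w**2/3 - 3/4 = f(w).

An antiderivative is F(w) = w*(72*w**6 + 105*w**5 - 252*w**3 + 112*w**2 - 378)/504.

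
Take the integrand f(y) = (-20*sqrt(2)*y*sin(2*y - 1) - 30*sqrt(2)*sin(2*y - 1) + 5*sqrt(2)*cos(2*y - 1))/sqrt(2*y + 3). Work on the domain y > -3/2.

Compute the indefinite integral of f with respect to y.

F(y) = 5*sqrt(2)*sqrt(2*y + 3)*cos(2*y - 1) + C

f has the shape u'v + uv' for u = 10*sqrt(y + 3/2) and v = cos(2*y - 1) — it is the derivative of the product u*v.
Check: d/dy[5*sqrt(2)*sqrt(2*y + 3)*cos(2*y - 1)] = (-20*sqrt(2)*y*sin(2*y - 1) - 30*sqrt(2)*sin(2*y - 1) + 5*sqrt(2)*cos(2*y - 1))/sqrt(2*y + 3) = f(y).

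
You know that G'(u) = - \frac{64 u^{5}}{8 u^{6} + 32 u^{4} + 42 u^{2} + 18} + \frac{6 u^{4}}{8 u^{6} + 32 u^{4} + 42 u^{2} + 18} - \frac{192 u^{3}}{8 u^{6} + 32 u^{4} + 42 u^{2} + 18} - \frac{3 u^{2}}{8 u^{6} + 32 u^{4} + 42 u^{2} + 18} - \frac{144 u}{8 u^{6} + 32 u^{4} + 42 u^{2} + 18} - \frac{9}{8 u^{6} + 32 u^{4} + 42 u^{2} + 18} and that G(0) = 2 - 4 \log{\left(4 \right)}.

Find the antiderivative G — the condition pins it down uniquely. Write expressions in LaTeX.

The integrand splits into summands that can be handled one at a time.
A general antiderivative is - \frac{3 u}{2 \left(2 u^{2} + 3\right)} - 4 \log{\left(4 u^{2} + 4 \right)} + C.
The condition gives C = 2 - 4 \log{\left(4 \right)} - (- 4 \log{\left(4 \right)}) = 2.
So G(u) = - \frac{3 u}{2 \left(2 u^{2} + 3\right)} - 4 \log{\left(4 u^{2} + 4 \right)} + 2.
Check: d/du[- \frac{3 u}{2 \left(2 u^{2} + 3\right)} - 4 \log{\left(4 u^{2} + 4 \right)} + 2] = \frac{- 64 u^{5} + 6 u^{4} - 192 u^{3} - 3 u^{2} - 144 u - 9}{8 u^{6} + 32 u^{4} + 42 u^{2} + 18}, which equals G'(u).

G(u) = - \frac{3 u}{2 \left(2 u^{2} + 3\right)} - 4 \log{\left(4 u^{2} + 4 \right)} + 2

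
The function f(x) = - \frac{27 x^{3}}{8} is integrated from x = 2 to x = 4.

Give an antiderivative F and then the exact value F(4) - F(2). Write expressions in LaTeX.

Differentiate the proposed F(x) back; it has to land on f(x) exactly.
F(x) = - \frac{27 x^{4}}{32} is an antiderivative of f.
Check: d/dx[- \frac{27 x^{4}}{32}] = - \frac{27 x^{3}}{8} = f(x).
F(4) = -216; F(2) = - \frac{27}{2}.
Integral = F(4) - F(2) = - \frac{405}{2}.

Antiderivative: F(x) = - \frac{27 x^{4}}{32}; value = - \frac{405}{2}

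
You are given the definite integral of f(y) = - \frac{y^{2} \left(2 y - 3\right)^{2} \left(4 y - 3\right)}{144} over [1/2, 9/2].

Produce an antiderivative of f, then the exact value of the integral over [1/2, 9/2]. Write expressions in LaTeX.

The substitution u = \frac{y^{2}}{3} - \frac{y}{2} works: f is exactly (dF/du)*(du/dy) for that inner function.
F(y) = - \frac{\left(\frac{y^{2}}{3} - \frac{y}{2}\right)^{3}}{2} is an antiderivative of f.
Check: d/dy[- \frac{\left(\frac{y^{2}}{3} - \frac{y}{2}\right)^{3}}{2}] = - \frac{y^{5}}{9} + \frac{5 y^{4}}{12} - \frac{y^{3}}{2} + \frac{3 y^{2}}{16}, which equals f(y).
F(9/2) = - \frac{729}{16}; F(1/2) = \frac{1}{432}.
Integral = F(9/2) - F(1/2) = - \frac{4921}{108}.

Antiderivative: F(y) = - \frac{\left(\frac{y^{2}}{3} - \frac{y}{2}\right)^{3}}{2}; value = - \frac{4921}{108}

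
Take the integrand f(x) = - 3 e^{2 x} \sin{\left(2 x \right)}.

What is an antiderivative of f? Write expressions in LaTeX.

Since d/dx undoes antidifferentiation here, F'(x) = f(x) is required of F(x).
Check: d/dx[\frac{3 \left(- \sin{\left(2 x \right)} + \cos{\left(2 x \right)}\right) e^{2 x}}{4}] = - 3 e^{2 x} \sin{\left(2 x \right)} = f(x).

An antiderivative is F(x) = \frac{3 \left(- \sin{\left(2 x \right)} + \cos{\left(2 x \right)}\right) e^{2 x}}{4}.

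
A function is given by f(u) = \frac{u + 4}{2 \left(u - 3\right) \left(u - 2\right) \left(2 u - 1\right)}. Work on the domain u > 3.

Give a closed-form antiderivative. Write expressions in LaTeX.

An antiderivative is F(u) = \frac{7 \log{\left(u - 3 \right)} - 10 \log{\left(u - 2 \right)} + 3 \log{\left(u - \frac{1}{2} \right)}}{10}.

The denominator factors as 2 \left(u - 3\right) \left(u - 2\right) \left(2 u - 1\right); partial fractions split f into directly integrable pieces: \frac{3}{5 \left(2 u - 1\right)} - \frac{1}{u - 2} + \frac{7}{10 \left(u - 3\right)}.
Check: d/du[\frac{7 \log{\left(u - 3 \right)} - 10 \log{\left(u - 2 \right)} + 3 \log{\left(u - \frac{1}{2} \right)}}{10}] = \frac{u + 4}{4 u^{3} - 22 u^{2} + 34 u - 12}, which equals f(u).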